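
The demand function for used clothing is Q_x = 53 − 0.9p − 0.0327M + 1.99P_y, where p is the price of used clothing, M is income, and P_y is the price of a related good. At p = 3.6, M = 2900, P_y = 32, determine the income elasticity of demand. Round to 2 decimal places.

Substituting, Q_x = 53 − 0.9(3.6) − 0.0327(2900) + 1.99(32) = 53 − 3.24 − 94.83 + 63.68 = 18.61.
∂Q_x/∂M = −0.0327, so E_I = -0.0327·(2900/18.61) ≈ -5.10.
E_I < 0: inferior good.

-5.10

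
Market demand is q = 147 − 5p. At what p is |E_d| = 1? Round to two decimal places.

For linear demand q = a − bp, E = −bp/(a − bp). |E| = 1 ⇒ bp = a − bp ⇒ p = a/(2b).
p = 147/(2·5) = 14.70.

14.70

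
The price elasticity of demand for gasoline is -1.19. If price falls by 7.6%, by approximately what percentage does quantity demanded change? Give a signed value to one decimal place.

9.0

%ΔQ ≈ E × %ΔP = (-1.19) × (-7.6%) ≈ 9.0%.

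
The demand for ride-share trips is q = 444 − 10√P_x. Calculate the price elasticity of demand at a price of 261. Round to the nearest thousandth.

-0.286

At P_x = 261, q = 282.4451.
dq/dP_x = −10/(2√P_x) = −10/(2·16.1555).
Point elasticity E = (dq/dP_x)·(P_x/q) = -0.3095 × 261/282.4451 ≈ -0.286.
|E| < 1, so demand is inelastic at this price.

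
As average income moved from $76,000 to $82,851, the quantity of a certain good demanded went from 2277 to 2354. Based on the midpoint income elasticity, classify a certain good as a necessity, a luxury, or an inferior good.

necessity

%ΔQ = (2354 − 2277)/[(2277+2354)/2] = 77/2315.5 ≈ 0.0333.
%ΔI = (82,851 − 76,000)/[(76,000+82,851)/2] = 6851/79425.5 ≈ 0.0863.
E_I = %ΔQ/%ΔI ≈ 0.386.
E_I ∈ (0,1): normal good (necessity).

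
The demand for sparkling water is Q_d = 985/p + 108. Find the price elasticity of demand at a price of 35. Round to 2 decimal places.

At p = 35, Q_d = 136.1429.
dQ_d/dp = −985/p² = −0.8041.
Point elasticity E = (dQ_d/dp)·(p/Q_d) = -0.8041 × 35/136.1429 ≈ -0.21.
|E| < 1, so demand is inelastic at this price.

-0.21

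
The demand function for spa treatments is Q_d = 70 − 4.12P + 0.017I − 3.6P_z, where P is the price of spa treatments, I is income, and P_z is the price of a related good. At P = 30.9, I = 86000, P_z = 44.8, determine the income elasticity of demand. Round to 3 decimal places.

1.176

First evaluate Q_d: 70 − 4.12(30.9) + 0.017(86000) − 3.6(44.8) = 70 − 127.308 + 1462 − 161.28 = 1243.412.
∂Q_d/∂I = +0.017, so E_I = 0.017·(86000/1243.412) ≈ 1.176.
E_I > 1: normal good (luxury).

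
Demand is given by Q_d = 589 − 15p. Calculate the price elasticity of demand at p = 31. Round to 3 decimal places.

At p = 31, Q_d = 124.
dQ_d/dp = −15.
Point elasticity E = (dQ_d/dp)·(p/Q_d) = -15 × 31/124 ≈ -3.750.
|E| > 1, so demand is elastic at this price.

-3.750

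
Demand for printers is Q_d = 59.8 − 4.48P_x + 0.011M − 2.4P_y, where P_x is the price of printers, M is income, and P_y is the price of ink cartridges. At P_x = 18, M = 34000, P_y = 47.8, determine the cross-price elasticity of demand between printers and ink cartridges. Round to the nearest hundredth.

-0.48

Q_d = 59.8 − 4.48(18) + 0.011(34000) − 2.4(47.8) = 59.8 − 80.64 + 374 − 114.72 = 238.44.
∂Q_d/∂P_y = −2.4, so E_xy = -2.4·(47.8/238.44) ≈ -0.48.
E_xy < 0: the goods are complements.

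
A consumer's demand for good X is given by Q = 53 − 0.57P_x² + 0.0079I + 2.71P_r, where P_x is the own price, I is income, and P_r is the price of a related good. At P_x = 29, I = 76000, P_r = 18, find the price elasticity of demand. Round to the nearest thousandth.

-4.303

At the given point, Q = 53 − 0.57(29)² + 0.0079(76000) + 2.71(18) = 53 − 479.37 + 600.4 + 48.78 = 222.81.
∂Q/∂P_x = −2·0.57·P_x = -33.06, so E_p = -33.06·(29/222.81) ≈ -4.303.
|E_p| > 1: demand is elastic.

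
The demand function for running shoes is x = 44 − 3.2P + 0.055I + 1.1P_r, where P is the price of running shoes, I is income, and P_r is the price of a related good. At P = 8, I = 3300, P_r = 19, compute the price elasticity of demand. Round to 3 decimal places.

x = 44 − 3.2(8) + 0.055(3300) + 1.1(19) = 44 − 25.6 + 181.5 + 20.9 = 220.8.
∂x/∂P = −3.2, so E_p = (−3.2)·(8/220.8) ≈ -0.116.
|E_p| < 1: demand is inelastic.

-0.116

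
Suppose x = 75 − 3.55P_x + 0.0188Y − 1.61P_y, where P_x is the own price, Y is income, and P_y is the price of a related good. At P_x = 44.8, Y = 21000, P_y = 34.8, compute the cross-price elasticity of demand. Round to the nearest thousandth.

-0.220

Evaluating quantity at (P_x, Y, P_y) gives x = 75 − 3.55(44.8) + 0.0188(21000) − 1.61(34.8) = 75 − 159.04 + 394.8 − 56.028 = 254.732.
∂x/∂P_y = −1.61, so E_xy = -1.61·(34.8/254.732) ≈ -0.220.
E_xy < 0: the goods are complements.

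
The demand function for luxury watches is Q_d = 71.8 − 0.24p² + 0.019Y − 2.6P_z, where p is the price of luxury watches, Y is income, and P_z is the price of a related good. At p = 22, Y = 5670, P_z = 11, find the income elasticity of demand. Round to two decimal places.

First evaluate Q_d: 71.8 − 0.24(22)² + 0.019(5670) − 2.6(11) = 71.8 − 116.16 + 107.73 − 28.6 = 34.77.
∂Q_d/∂Y = +0.019, so E_I = 0.019·(5670/34.77) ≈ 3.10.
E_I > 1: normal good (luxury).

3.10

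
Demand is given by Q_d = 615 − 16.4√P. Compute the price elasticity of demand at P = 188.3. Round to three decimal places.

-0.289

At P = 188.3, Q_d = 389.9552.
dQ_d/dP = −16.4/(2√P) = −16.4/(2·13.7222).
Point elasticity E = (dQ_d/dP)·(P/Q_d) = -0.5976 × 188.3/389.9552 ≈ -0.289.
|E| < 1, so demand is inelastic at this price.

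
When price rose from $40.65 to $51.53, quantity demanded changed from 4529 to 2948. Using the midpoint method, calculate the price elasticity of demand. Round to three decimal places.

-1.791

%Δq = (2948 − 4529)/[(4529 + 2948)/2] = -1581/3738.5 ≈ -0.4229.
%Δp = (51.53 − 40.65)/[(40.65 + 51.53)/2] = 10.88/46.09 ≈ 0.2361.
Arc elasticity E = %Δq/%Δp ≈ -0.4229/0.2361 ≈ -1.791.
|E| > 1: demand is elastic over this range.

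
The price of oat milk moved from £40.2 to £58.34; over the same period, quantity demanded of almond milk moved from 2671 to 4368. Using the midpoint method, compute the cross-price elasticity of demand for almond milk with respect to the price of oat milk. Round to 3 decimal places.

%ΔQ_x = (4368 − 2671)/[(2671+4368)/2] = 1697/3519.5 ≈ 0.4822.
%ΔP_y = (58.34 − 40.2)/[(40.2+58.34)/2] ≈ 0.3682.
E_xy = 0.4822/0.3682 ≈ 1.310.
E_xy > 0, so almond milk and oat milk are substitutes.

1.310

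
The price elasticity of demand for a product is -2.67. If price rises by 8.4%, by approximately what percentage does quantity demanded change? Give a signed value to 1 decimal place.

%ΔQ ≈ E × %ΔP = (-2.67) × (8.4%) ≈ -22.4%.

-22.4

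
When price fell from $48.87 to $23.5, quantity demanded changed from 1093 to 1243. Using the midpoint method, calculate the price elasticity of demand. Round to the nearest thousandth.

%Δq = (1243 − 1093)/[(1093 + 1243)/2] = 150/1168 ≈ 0.1284.
%ΔP = (23.5 − 48.87)/[(48.87 + 23.5)/2] = -25.37/36.185 ≈ -0.7011.
Arc elasticity E = %Δq/%ΔP ≈ 0.1284/-0.7011 ≈ -0.183.
|E| < 1: demand is inelastic over this range.

-0.183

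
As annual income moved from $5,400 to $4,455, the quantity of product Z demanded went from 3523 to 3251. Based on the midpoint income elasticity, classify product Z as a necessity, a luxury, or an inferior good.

necessity

%ΔQ = (3251 − 3523)/[(3523+3251)/2] = -272/3387 ≈ -0.0803.
%ΔI = (4,455 − 5,400)/[(5,400+4,455)/2] = -945/4927.5 ≈ -0.1918.
E_I = %ΔQ/%ΔI ≈ 0.419.
E_I ∈ (0,1): normal good (necessity).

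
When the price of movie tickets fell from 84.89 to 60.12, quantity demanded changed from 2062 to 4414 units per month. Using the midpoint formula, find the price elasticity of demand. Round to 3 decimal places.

%ΔQ = (4414 − 2062)/[(2062 + 4414)/2] = 2352/3238 ≈ 0.7264.
%Δp = (60.12 − 84.89)/[(84.89 + 60.12)/2] = -24.77/72.505 ≈ -0.3416.
Arc elasticity E = %ΔQ/%Δp ≈ 0.7264/-0.3416 ≈ -2.126.
|E| > 1: demand is elastic over this range.

-2.126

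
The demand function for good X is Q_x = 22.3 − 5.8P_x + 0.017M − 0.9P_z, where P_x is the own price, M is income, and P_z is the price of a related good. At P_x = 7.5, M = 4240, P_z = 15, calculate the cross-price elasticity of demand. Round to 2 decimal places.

Evaluating quantity at (P_x, M, P_z) gives Q_x = 22.3 − 5.8(7.5) + 0.017(4240) − 0.9(15) = 22.3 − 43.5 + 72.08 − 13.5 = 37.38.
∂Q_x/∂P_z = −0.9, so E_xy = -0.9·(15/37.38) ≈ -0.36.
E_xy < 0: the goods are complements.

-0.36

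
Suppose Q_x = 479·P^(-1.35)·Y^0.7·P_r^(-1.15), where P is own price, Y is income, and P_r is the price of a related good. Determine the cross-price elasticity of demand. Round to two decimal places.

-1.15

For a Cobb–Douglas (constant-elasticity) form Q_x = A·P_r^α·…, the elasticity with respect to P_r equals the exponent α at every point.
Here the exponent on P_r is -1.15, so the cross-price elasticity of demand is -1.15.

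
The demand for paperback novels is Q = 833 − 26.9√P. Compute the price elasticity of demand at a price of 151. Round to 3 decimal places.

-0.329

At P = 151, Q = 502.4473.
dQ/dP = −26.9/(2√P) = −26.9/(2·12.2882).
Point elasticity E = (dQ/dP)·(P/Q) = -1.0945 × 151/502.4473 ≈ -0.329.
|E| < 1, so demand is inelastic at this price.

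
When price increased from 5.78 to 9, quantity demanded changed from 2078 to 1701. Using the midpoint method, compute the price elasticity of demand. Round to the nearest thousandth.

-0.458

%ΔQ = (1701 − 2078)/[(2078 + 1701)/2] = -377/1889.5 ≈ -0.1995.
%ΔP = (9 − 5.78)/[(5.78 + 9)/2] = 3.22/7.39 ≈ 0.4357.
Arc elasticity E = %ΔQ/%ΔP ≈ -0.1995/0.4357 ≈ -0.458.
|E| < 1: demand is inelastic over this range.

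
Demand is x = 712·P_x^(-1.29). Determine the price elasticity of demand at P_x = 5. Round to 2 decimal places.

-1.29

For a Cobb–Douglas (constant-elasticity) form x = A·P_x^α·…, the elasticity with respect to P_x equals the exponent α at every point.
Here the exponent on P_x is -1.29, so the price elasticity of demand is -1.29.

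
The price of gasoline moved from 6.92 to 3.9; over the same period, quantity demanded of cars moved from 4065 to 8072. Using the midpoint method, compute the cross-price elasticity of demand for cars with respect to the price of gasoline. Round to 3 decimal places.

-1.183

%ΔQ_x = (8072 − 4065)/[(4065+8072)/2] = 4007/6068.5 ≈ 0.6603.
%ΔP_y = (3.9 − 6.92)/[(6.92+3.9)/2] ≈ -0.5582.
E_xy = 0.6603/-0.5582 ≈ -1.183.
E_xy < 0, so cars and gasoline are complements.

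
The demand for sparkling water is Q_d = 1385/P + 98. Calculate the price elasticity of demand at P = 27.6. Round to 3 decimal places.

At P = 27.6, Q_d = 148.1812.
dQ_d/dP = −1385/P² = −1.8182.
Point elasticity E = (dQ_d/dP)·(P/Q_d) = -1.8182 × 27.6/148.1812 ≈ -0.339.
|E| < 1, so demand is inelastic at this price.

-0.339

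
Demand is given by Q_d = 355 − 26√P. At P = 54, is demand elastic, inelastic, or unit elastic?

At P = 54, Q_d = 163.9398.
dQ_d/dP = −26/(2√P) = −26/(2·7.3485).
Point elasticity E = (dQ_d/dP)·(P/Q_d) = -1.7691 × 54/163.9398 ≈ -0.583.
|E| ≈ 0.583 < 1, so demand is inelastic.

inelastic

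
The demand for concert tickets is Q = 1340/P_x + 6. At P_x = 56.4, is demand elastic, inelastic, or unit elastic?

At P_x = 56.4, Q = 29.7589.
dQ/dP_x = −1340/P_x² = −0.4213.
Point elasticity E = (dQ/dP_x)·(P_x/Q) = -0.4213 × 56.4/29.7589 ≈ -0.798.
|E| ≈ 0.798 < 1, so demand is inelastic.

inelastic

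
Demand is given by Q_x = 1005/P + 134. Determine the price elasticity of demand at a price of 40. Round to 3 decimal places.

At P = 40, Q_x = 159.125.
dQ_x/dP = −1005/P² = −0.6281.
Point elasticity E = (dQ_x/dP)·(P/Q_x) = -0.6281 × 40/159.125 ≈ -0.158.
|E| < 1, so demand is inelastic at this price.

-0.158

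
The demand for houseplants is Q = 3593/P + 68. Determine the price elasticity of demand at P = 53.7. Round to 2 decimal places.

At P = 53.7, Q = 134.9088.
dQ/dP = −3593/P² = −1.246.
Point elasticity E = (dQ/dP)·(P/Q) = -1.246 × 53.7/134.9088 ≈ -0.50.
|E| < 1, so demand is inelastic at this price.

-0.50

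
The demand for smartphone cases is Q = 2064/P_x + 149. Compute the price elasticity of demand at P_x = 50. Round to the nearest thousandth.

At P_x = 50, Q = 190.28.
dQ/dP_x = −2064/P_x² = −0.8256.
Point elasticity E = (dQ/dP_x)·(P_x/Q) = -0.8256 × 50/190.28 ≈ -0.217.
|E| < 1, so demand is inelastic at this price.

-0.217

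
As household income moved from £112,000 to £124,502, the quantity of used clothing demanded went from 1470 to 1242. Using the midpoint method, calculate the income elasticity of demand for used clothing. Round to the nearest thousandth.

-1.590

%ΔQ = (1242 − 1470)/[(1470+1242)/2] = -228/1356 ≈ -0.1681.
%ΔI = (124,502 − 112,000)/[(112,000+124,502)/2] = 12502/118251 ≈ 0.1057.
E_I = %ΔQ/%ΔI ≈ -1.590.
E_I < 0: inferior good.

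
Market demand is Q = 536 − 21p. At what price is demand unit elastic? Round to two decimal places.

12.76

For linear demand Q = a − bp, E = −bp/(a − bp). |E| = 1 ⇒ bp = a − bp ⇒ p = a/(2b).
p = 536/(2·21) ≈ 12.76.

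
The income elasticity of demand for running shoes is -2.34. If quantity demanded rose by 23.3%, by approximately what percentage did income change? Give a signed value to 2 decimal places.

-9.96

%ΔQ ≈ E × %ΔI ⇒ %ΔI = %ΔQ / E = (23.3%)/(-2.34) ≈ -9.96%.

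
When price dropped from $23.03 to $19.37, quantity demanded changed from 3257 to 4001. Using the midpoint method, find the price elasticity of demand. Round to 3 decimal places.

%Δq = (4001 − 3257)/[(3257 + 4001)/2] = 744/3629 ≈ 0.2050.
%ΔP = (19.37 − 23.03)/[(23.03 + 19.37)/2] = -3.66/21.2 ≈ -0.1726.
Arc elasticity E = %Δq/%ΔP ≈ 0.2050/-0.1726 ≈ -1.188.
|E| > 1: demand is elastic over this range.

-1.188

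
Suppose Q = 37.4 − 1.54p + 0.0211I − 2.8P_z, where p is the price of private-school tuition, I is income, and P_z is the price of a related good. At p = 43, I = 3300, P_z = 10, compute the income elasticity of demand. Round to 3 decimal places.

5.436

Substituting, Q = 37.4 − 1.54(43) + 0.0211(3300) − 2.8(10) = 37.4 − 66.22 + 69.63 − 28 = 12.81.
∂Q/∂I = +0.0211, so E_I = 0.0211·(3300/12.81) ≈ 5.436.
E_I > 1: normal good (luxury).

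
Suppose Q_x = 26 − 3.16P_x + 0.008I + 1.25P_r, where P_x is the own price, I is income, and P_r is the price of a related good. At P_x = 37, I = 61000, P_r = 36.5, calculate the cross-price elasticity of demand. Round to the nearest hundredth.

First evaluate Q_x: 26 − 3.16(37) + 0.008(61000) + 1.25(36.5) = 26 − 116.92 + 488 + 45.625 = 442.705.
∂Q_x/∂P_r = +1.25, so E_xy = 1.25·(36.5/442.705) ≈ 0.10.
E_xy > 0: the goods are substitutes.

0.10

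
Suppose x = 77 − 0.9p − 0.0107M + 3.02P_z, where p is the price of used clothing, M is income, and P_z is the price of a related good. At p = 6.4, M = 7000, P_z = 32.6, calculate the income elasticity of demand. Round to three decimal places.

-0.790

Evaluating quantity at (p, M, P_z) gives x = 77 − 0.9(6.4) − 0.0107(7000) + 3.02(32.6) = 77 − 5.76 − 74.9 + 98.452 = 94.792.
∂x/∂M = −0.0107, so E_I = -0.0107·(7000/94.792) ≈ -0.790.
E_I < 0: inferior good.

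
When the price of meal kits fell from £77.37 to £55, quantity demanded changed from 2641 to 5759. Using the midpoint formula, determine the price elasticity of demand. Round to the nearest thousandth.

-2.196

%Δq = (5759 − 2641)/[(2641 + 5759)/2] = 3118/4200 ≈ 0.7424.
%Δp = (55 − 77.37)/[(77.37 + 55)/2] = -22.37/66.185 ≈ -0.3380.
Arc elasticity E = %Δq/%Δp ≈ 0.7424/-0.3380 ≈ -2.196.
|E| > 1: demand is elastic over this range.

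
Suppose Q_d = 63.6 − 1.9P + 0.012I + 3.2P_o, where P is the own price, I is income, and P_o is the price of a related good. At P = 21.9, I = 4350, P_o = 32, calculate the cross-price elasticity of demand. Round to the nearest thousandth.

0.580

Q_d = 63.6 − 1.9(21.9) + 0.012(4350) + 3.2(32) = 63.6 − 41.61 + 52.2 + 102.4 = 176.59.
∂Q_d/∂P_o = +3.2, so E_xy = 3.2·(32/176.59) ≈ 0.580.
E_xy > 0: the goods are substitutes.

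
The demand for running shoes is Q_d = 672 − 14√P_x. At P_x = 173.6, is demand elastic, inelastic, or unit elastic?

inelastic

At P_x = 173.6, Q_d = 487.5397.
dQ_d/dP_x = −14/(2√P_x) = −14/(2·13.1757).
Point elasticity E = (dQ_d/dP_x)·(P_x/Q_d) = -0.5313 × 173.6/487.5397 ≈ -0.189.
|E| ≈ 0.189 < 1, so demand is inelastic.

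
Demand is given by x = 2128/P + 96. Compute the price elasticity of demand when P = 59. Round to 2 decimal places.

-0.27

At P = 59, x = 132.0678.
dx/dP = −2128/P² = −0.6113.
Point elasticity E = (dx/dP)·(P/x) = -0.6113 × 59/132.0678 ≈ -0.27.
|E| < 1, so demand is inelastic at this price.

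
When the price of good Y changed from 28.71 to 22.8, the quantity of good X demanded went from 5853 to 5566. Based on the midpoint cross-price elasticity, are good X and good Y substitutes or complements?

%ΔQ_x = (5566 − 5853)/[(5853+5566)/2] = -287/5709.5 ≈ -0.0503.
%ΔP_y = (22.8 − 28.71)/[(28.71+22.8)/2] ≈ -0.2295.
E_xy = -0.0503/-0.2295 ≈ 0.219.
E_xy > 0, so the goods are substitutes.

substitutes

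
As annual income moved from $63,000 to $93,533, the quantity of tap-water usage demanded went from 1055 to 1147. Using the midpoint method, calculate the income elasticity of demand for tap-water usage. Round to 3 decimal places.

%ΔQ = (1147 − 1055)/[(1055+1147)/2] = 92/1101 ≈ 0.0836.
%ΔI = (93,533 − 63,000)/[(63,000+93,533)/2] = 30533/78266.5 ≈ 0.3901.
E_I = %ΔQ/%ΔI ≈ 0.214.
E_I ∈ (0,1): normal good (necessity).

0.214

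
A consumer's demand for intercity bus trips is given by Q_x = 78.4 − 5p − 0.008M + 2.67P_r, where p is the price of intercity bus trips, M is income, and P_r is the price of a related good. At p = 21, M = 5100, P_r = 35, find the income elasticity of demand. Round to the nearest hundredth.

Evaluating quantity at (p, M, P_r) gives Q_x = 78.4 − 5(21) − 0.008(5100) + 2.67(35) = 78.4 − 105 − 40.8 + 93.45 = 26.05.
∂Q_x/∂M = −0.008, so E_I = -0.008·(5100/26.05) ≈ -1.57.
E_I < 0: inferior good.

-1.57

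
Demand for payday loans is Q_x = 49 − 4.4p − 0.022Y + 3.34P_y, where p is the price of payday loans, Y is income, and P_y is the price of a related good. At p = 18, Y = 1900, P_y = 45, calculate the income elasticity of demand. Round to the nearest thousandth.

Substituting, Q_x = 49 − 4.4(18) − 0.022(1900) + 3.34(45) = 49 − 79.2 − 41.8 + 150.3 = 78.3.
∂Q_x/∂Y = −0.022, so E_I = -0.022·(1900/78.3) ≈ -0.534.
E_I < 0: inferior good.

-0.534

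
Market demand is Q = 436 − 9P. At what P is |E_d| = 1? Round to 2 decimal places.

For linear demand Q = a − bP, E = −bP/(a − bP). |E| = 1 ⇒ bP = a − bP ⇒ P = a/(2b).
P = 436/(2·9) ≈ 24.22.

24.22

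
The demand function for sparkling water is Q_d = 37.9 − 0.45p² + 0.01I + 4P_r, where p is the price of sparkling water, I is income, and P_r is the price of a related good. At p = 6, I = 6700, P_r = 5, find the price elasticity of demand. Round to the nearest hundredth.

-0.30

At the given point, Q_d = 37.9 − 0.45(6)² + 0.01(6700) + 4(5) = 37.9 − 16.2 + 67 + 20 = 108.7.
∂Q_d/∂p = −2·0.45·p = -5.4, so E_p = -5.4·(6/108.7) ≈ -0.30.
|E_p| < 1: demand is inelastic.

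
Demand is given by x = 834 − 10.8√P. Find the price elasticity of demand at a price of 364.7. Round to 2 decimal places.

At P = 364.7, x = 627.7511.
dx/dP = −10.8/(2√P) = −10.8/(2·19.0971).
Point elasticity E = (dx/dP)·(P/x) = -0.2828 × 364.7/627.7511 ≈ -0.16.
|E| < 1, so demand is inelastic at this price.

-0.16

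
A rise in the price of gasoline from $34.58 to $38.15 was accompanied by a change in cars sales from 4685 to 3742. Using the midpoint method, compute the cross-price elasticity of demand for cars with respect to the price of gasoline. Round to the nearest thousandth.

-2.280

%ΔQ_x = (3742 − 4685)/[(4685+3742)/2] = -943/4213.5 ≈ -0.2238.
%ΔP_y = (38.15 − 34.58)/[(34.58+38.15)/2] ≈ 0.0982.
E_xy = -0.2238/0.0982 ≈ -2.280.
E_xy < 0, so cars and gasoline are complements.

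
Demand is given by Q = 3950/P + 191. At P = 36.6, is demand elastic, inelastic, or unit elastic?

inelastic

At P = 36.6, Q = 298.9235.
dQ/dP = −3950/P² = −2.9487.
Point elasticity E = (dQ/dP)·(P/Q) = -2.9487 × 36.6/298.9235 ≈ -0.361.
|E| ≈ 0.361 < 1, so demand is inelastic.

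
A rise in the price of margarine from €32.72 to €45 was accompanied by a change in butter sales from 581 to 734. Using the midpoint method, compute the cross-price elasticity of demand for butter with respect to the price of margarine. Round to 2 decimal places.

%ΔQ_x = (734 − 581)/[(581+734)/2] = 153/657.5 ≈ 0.2327.
%ΔP_y = (45 − 32.72)/[(32.72+45)/2] ≈ 0.3160.
E_xy = 0.2327/0.3160 ≈ 0.74.
E_xy > 0, so butter and margarine are substitutes.

0.74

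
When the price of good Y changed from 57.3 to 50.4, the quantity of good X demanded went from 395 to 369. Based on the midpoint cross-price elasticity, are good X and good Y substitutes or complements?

substitutes

%ΔQ_x = (369 − 395)/[(395+369)/2] = -26/382 ≈ -0.0681.
%ΔP_y = (50.4 − 57.3)/[(57.3+50.4)/2] ≈ -0.1281.
E_xy = -0.0681/-0.1281 ≈ 0.531.
E_xy > 0, so the goods are substitutes.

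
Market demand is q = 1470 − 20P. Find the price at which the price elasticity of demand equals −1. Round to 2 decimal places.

For linear demand q = a − bP, E = −bP/(a − bP). |E| = 1 ⇒ bP = a − bP ⇒ P = a/(2b).
P = 1470/(2·20) = 36.75.

36.75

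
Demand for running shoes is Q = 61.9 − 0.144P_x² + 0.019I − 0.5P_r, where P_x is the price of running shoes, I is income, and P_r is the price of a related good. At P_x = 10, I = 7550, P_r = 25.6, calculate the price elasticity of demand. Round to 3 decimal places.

-0.162

Substituting, Q = 61.9 − 0.144(10)² + 0.019(7550) − 0.5(25.6) = 61.9 − 14.4 + 143.45 − 12.8 = 178.15.
∂Q/∂P_x = −2·0.144·P_x = -2.88, so E_p = -2.88·(10/178.15) ≈ -0.162.
|E_p| < 1: demand is inelastic.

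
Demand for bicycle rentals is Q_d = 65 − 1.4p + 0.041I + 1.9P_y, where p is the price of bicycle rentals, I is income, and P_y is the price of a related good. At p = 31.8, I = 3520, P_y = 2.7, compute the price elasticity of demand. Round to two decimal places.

Evaluating quantity at (p, I, P_y) gives Q_d = 65 − 1.4(31.8) + 0.041(3520) + 1.9(2.7) = 65 − 44.52 + 144.32 + 5.13 = 169.93.
∂Q_d/∂p = −1.4, so E_p = (−1.4)·(31.8/169.93) ≈ -0.26.
|E_p| < 1: demand is inelastic.

-0.26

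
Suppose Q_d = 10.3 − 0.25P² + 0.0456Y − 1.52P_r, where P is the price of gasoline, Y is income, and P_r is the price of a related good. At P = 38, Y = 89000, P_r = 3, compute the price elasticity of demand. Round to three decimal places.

Substituting, Q_d = 10.3 − 0.25(38)² + 0.0456(89000) − 1.52(3) = 10.3 − 361 + 4058.4 − 4.56 = 3703.14.
∂Q_d/∂P = −2·0.25·P = -19, so E_p = -19·(38/3703.14) ≈ -0.195.
|E_p| < 1: demand is inelastic.

-0.195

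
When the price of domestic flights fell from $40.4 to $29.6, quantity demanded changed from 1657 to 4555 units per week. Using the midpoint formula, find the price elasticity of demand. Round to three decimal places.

-3.024

%Δq = (4555 − 1657)/[(1657 + 4555)/2] = 2898/3106 ≈ 0.9330.
%ΔP = (29.6 − 40.4)/[(40.4 + 29.6)/2] = -10.8/35 ≈ -0.3086.
Arc elasticity E = %Δq/%ΔP ≈ 0.9330/-0.3086 ≈ -3.024.
|E| > 1: demand is elastic over this range.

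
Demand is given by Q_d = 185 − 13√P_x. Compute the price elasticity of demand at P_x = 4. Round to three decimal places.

At P_x = 4, Q_d = 159.
dQ_d/dP_x = −13/(2√P_x) = −13/(2·2).
Point elasticity E = (dQ_d/dP_x)·(P_x/Q_d) = -3.25 × 4/159 ≈ -0.082.
|E| < 1, so demand is inelastic at this price.

-0.082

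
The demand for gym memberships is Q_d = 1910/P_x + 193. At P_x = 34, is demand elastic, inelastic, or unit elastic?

At P_x = 34, Q_d = 249.1765.
dQ_d/dP_x = −1910/P_x² = −1.6522.
Point elasticity E = (dQ_d/dP_x)·(P_x/Q_d) = -1.6522 × 34/249.1765 ≈ -0.225.
|E| ≈ 0.225 < 1, so demand is inelastic.

inelastic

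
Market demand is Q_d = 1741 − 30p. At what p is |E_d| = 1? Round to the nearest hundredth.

29.02

For linear demand Q_d = a − bp, E = −bp/(a − bp). |E| = 1 ⇒ bp = a − bp ⇒ p = a/(2b).
p = 1741/(2·30) ≈ 29.02.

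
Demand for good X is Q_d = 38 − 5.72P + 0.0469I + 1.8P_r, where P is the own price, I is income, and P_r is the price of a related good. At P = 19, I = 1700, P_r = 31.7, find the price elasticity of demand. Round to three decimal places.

-1.644

Evaluating quantity at (P, I, P_r) gives Q_d = 38 − 5.72(19) + 0.0469(1700) + 1.8(31.7) = 38 − 108.68 + 79.73 + 57.06 = 66.11.
∂Q_d/∂P = −5.72, so E_p = (−5.72)·(19/66.11) ≈ -1.644.
|E_p| > 1: demand is elastic.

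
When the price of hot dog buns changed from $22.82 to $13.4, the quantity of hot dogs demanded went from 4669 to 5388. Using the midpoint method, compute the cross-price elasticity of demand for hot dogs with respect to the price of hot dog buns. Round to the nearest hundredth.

%ΔQ_x = (5388 − 4669)/[(4669+5388)/2] = 719/5028.5 ≈ 0.1430.
%ΔP_y = (13.4 − 22.82)/[(22.82+13.4)/2] ≈ -0.5202.
E_xy = 0.1430/-0.5202 ≈ -0.27.
E_xy < 0, so hot dogs and hot dog buns are complements.

-0.27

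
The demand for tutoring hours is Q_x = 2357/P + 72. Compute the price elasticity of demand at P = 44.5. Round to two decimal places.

At P = 44.5, Q_x = 124.9663.
dQ_x/dP = −2357/P² = −1.1903.
Point elasticity E = (dQ_x/dP)·(P/Q_x) = -1.1903 × 44.5/124.9663 ≈ -0.42.
|E| < 1, so demand is inelastic at this price.

-0.42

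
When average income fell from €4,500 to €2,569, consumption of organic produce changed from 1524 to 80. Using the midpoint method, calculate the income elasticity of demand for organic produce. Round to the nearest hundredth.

%ΔQ = (80 − 1524)/[(1524+80)/2] = -1444/802 ≈ -1.8005.
%ΔY = (2,569 − 4,500)/[(4,500+2,569)/2] = -1931/3534.5 ≈ -0.5463.
E_I = %ΔQ/%ΔY ≈ 3.30.
E_I > 1: normal good (luxury).

3.30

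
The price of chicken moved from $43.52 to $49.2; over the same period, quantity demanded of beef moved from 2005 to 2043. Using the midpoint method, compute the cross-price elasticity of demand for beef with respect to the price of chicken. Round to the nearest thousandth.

0.153

%ΔQ_x = (2043 − 2005)/[(2005+2043)/2] = 38/2024 ≈ 0.0188.
%ΔP_y = (49.2 − 43.52)/[(43.52+49.2)/2] ≈ 0.1225.
E_xy = 0.0188/0.1225 ≈ 0.153.
E_xy > 0, so beef and chicken are substitutes.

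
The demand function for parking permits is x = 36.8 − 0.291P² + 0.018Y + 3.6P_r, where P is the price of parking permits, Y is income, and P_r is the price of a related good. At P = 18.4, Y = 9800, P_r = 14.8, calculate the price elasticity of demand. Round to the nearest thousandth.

-1.173

At the given point, x = 36.8 − 0.291(18.4)² + 0.018(9800) + 3.6(14.8) = 36.8 − 98.521 + 176.4 + 53.28 = 167.959.
∂x/∂P = −2·0.291·P = -10.7088, so E_p = -10.7088·(18.4/167.959) ≈ -1.173.
|E_p| > 1: demand is elastic.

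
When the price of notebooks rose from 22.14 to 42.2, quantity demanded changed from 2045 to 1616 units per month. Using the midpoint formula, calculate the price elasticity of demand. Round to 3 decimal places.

-0.376

%ΔQ = (1616 − 2045)/[(2045 + 1616)/2] = -429/1830.5 ≈ -0.2344.
%ΔP = (42.2 − 22.14)/[(22.14 + 42.2)/2] = 20.06/32.17 ≈ 0.6236.
Arc elasticity E = %ΔQ/%ΔP ≈ -0.2344/0.6236 ≈ -0.376.
|E| < 1: demand is inelastic over this range.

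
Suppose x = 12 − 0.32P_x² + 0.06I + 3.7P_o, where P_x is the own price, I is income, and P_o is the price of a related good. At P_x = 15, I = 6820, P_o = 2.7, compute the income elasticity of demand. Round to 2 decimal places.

1.14

First evaluate x: 12 − 0.32(15)² + 0.06(6820) + 3.7(2.7) = 12 − 72 + 409.2 + 9.99 = 359.19.
∂x/∂I = +0.06, so E_I = 0.06·(6820/359.19) ≈ 1.14.
E_I > 1: normal good (luxury).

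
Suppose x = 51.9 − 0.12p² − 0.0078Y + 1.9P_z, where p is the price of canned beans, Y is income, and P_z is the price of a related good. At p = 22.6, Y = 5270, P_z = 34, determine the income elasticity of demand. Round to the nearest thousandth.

-2.915

First evaluate x: 51.9 − 0.12(22.6)² − 0.0078(5270) + 1.9(34) = 51.9 − 61.2912 − 41.106 + 64.6 = 14.1028.
∂x/∂Y = −0.0078, so E_I = -0.0078·(5270/14.1028) ≈ -2.915.
E_I < 0: inferior good.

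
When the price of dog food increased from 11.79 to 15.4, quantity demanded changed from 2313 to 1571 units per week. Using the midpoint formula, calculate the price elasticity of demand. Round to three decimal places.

%Δq = (1571 − 2313)/[(2313 + 1571)/2] = -742/1942 ≈ -0.3821.
%ΔP = (15.4 − 11.79)/[(11.79 + 15.4)/2] = 3.61/13.595 ≈ 0.2655.
Arc elasticity E = %Δq/%ΔP ≈ -0.3821/0.2655 ≈ -1.439.
|E| > 1: demand is elastic over this range.

-1.439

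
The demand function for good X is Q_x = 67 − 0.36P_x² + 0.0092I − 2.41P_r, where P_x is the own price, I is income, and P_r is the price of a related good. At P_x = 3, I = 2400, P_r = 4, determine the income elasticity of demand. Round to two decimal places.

Substituting, Q_x = 67 − 0.36(3)² + 0.0092(2400) − 2.41(4) = 67 − 3.24 + 22.08 − 9.64 = 76.2.
∂Q_x/∂I = +0.0092, so E_I = 0.0092·(2400/76.2) ≈ 0.29.
E_I ∈ (0,1): normal good (necessity).

0.29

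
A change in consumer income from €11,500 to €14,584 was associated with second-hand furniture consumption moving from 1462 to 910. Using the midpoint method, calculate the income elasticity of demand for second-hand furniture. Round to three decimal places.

%ΔQ = (910 − 1462)/[(1462+910)/2] = -552/1186 ≈ -0.4654.
%ΔI = (14,584 − 11,500)/[(11,500+14,584)/2] = 3084/13042 ≈ 0.2365.
E_I = %ΔQ/%ΔI ≈ -1.968.
E_I < 0: inferior good.

-1.968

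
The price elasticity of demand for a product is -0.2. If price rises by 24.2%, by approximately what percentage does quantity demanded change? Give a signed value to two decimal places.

-4.84

%ΔQ ≈ E × %ΔP = (-0.2) × (24.2%) = -4.84%.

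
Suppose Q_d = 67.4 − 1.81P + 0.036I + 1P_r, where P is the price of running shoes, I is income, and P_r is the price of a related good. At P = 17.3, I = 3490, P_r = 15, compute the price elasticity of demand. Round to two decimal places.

At the given point, Q_d = 67.4 − 1.81(17.3) + 0.036(3490) + 1(15) = 67.4 − 31.313 + 125.64 + 15 = 176.727.
∂Q_d/∂P = −1.81, so E_p = (−1.81)·(17.3/176.727) ≈ -0.18.
|E_p| < 1: demand is inelastic.

-0.18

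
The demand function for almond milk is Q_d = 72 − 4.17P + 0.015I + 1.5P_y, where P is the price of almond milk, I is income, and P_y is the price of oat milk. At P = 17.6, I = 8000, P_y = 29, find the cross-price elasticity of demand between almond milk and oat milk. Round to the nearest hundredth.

First evaluate Q_d: 72 − 4.17(17.6) + 0.015(8000) + 1.5(29) = 72 − 73.392 + 120 + 43.5 = 162.108.
∂Q_d/∂P_y = +1.5, so E_xy = 1.5·(29/162.108) ≈ 0.27.
E_xy > 0: the goods are substitutes.

0.27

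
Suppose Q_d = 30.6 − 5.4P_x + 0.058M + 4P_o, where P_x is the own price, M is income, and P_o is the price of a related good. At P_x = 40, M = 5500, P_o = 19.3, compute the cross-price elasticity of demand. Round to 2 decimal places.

0.37

First evaluate Q_d: 30.6 − 5.4(40) + 0.058(5500) + 4(19.3) = 30.6 − 216 + 319 + 77.2 = 210.8.
∂Q_d/∂P_o = +4, so E_xy = 4·(19.3/210.8) ≈ 0.37.
E_xy > 0: the goods are substitutes.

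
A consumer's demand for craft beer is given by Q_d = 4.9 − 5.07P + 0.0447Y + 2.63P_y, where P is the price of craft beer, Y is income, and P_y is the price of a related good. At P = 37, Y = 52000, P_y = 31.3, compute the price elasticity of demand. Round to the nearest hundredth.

-0.08

Q_d = 4.9 − 5.07(37) + 0.0447(52000) + 2.63(31.3) = 4.9 − 187.59 + 2324.4 + 82.319 = 2224.029.
∂Q_d/∂P = −5.07, so E_p = (−5.07)·(37/2224.029) ≈ -0.08.
|E_p| < 1: demand is inelastic.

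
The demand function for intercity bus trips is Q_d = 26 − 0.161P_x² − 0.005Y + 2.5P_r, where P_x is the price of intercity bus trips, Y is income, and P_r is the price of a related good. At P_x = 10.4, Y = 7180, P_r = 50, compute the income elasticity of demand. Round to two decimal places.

-0.37

Substituting, Q_d = 26 − 0.161(10.4)² − 0.005(7180) + 2.5(50) = 26 − 17.4138 − 35.9 + 125 = 97.6862.
∂Q_d/∂Y = −0.005, so E_I = -0.005·(7180/97.6862) ≈ -0.37.
E_I < 0: inferior good.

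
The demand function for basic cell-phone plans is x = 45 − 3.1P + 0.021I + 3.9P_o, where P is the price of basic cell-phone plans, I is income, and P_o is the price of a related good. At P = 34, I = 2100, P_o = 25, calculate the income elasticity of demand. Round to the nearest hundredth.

0.54

Substituting, x = 45 − 3.1(34) + 0.021(2100) + 3.9(25) = 45 − 105.4 + 44.1 + 97.5 = 81.2.
∂x/∂I = +0.021, so E_I = 0.021·(2100/81.2) ≈ 0.54.
E_I ∈ (0,1): normal good (necessity).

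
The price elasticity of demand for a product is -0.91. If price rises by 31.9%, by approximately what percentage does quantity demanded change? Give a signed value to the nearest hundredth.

%ΔQ ≈ E × %ΔP = (-0.91) × (31.9%) ≈ -29.03%.

-29.03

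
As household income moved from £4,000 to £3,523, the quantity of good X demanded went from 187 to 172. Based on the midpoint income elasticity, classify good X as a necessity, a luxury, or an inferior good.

necessity

%ΔQ = (172 − 187)/[(187+172)/2] = -15/179.5 ≈ -0.0836.
%ΔM = (3,523 − 4,000)/[(4,000+3,523)/2] = -477/3761.5 ≈ -0.1268.
E_I = %ΔQ/%ΔM ≈ 0.659.
E_I ∈ (0,1): normal good (necessity).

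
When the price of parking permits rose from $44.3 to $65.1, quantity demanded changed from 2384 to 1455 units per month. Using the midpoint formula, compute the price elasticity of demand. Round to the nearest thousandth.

%ΔQ = (1455 − 2384)/[(2384 + 1455)/2] = -929/1919.5 ≈ -0.4840.
%ΔP = (65.1 − 44.3)/[(44.3 + 65.1)/2] = 20.8/54.7 ≈ 0.3803.
Arc elasticity E = %ΔQ/%ΔP ≈ -0.4840/0.3803 ≈ -1.273.
|E| > 1: demand is elastic over this range.

-1.273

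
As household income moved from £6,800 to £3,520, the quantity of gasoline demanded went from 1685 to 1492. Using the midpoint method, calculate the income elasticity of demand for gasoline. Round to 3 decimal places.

0.191

%ΔQ = (1492 − 1685)/[(1685+1492)/2] = -193/1588.5 ≈ -0.1215.
%ΔI = (3,520 − 6,800)/[(6,800+3,520)/2] = -3280/5160 ≈ -0.6357.
E_I = %ΔQ/%ΔI ≈ 0.191.
E_I ∈ (0,1): normal good (necessity).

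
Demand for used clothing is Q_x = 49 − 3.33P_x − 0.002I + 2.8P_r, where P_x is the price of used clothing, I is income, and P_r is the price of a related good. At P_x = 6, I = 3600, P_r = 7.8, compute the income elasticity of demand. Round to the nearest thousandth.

-0.165

At the given point, Q_x = 49 − 3.33(6) − 0.002(3600) + 2.8(7.8) = 49 − 19.98 − 7.2 + 21.84 = 43.66.
∂Q_x/∂I = −0.002, so E_I = -0.002·(3600/43.66) ≈ -0.165.
E_I < 0: inferior good.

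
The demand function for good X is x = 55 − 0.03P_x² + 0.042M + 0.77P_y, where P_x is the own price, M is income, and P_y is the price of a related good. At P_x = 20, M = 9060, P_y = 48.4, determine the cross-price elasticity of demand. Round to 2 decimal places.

Substituting, x = 55 − 0.03(20)² + 0.042(9060) + 0.77(48.4) = 55 − 12 + 380.52 + 37.268 = 460.788.
∂x/∂P_y = +0.77, so E_xy = 0.77·(48.4/460.788) ≈ 0.08.
E_xy > 0: the goods are substitutes.

0.08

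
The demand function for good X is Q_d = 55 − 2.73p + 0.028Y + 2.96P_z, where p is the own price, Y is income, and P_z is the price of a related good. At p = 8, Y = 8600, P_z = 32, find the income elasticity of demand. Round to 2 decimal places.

0.65

Substituting, Q_d = 55 − 2.73(8) + 0.028(8600) + 2.96(32) = 55 − 21.84 + 240.8 + 94.72 = 368.68.
∂Q_d/∂Y = +0.028, so E_I = 0.028·(8600/368.68) ≈ 0.65.
E_I ∈ (0,1): normal good (necessity).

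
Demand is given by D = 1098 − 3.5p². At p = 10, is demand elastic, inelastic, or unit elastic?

At p = 10, D = 748.
dD/dp = −2·3.5·p = −70.
Point elasticity E = (dD/dp)·(p/D) = -70 × 10/748 ≈ -0.936.
|E| ≈ 0.936 < 1, so demand is inelastic.

inelastic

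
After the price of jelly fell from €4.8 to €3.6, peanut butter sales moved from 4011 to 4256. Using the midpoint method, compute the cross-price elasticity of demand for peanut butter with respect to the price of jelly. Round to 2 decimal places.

-0.21

%ΔQ_x = (4256 − 4011)/[(4011+4256)/2] = 245/4133.5 ≈ 0.0593.
%ΔP_y = (3.6 − 4.8)/[(4.8+3.6)/2] ≈ -0.2857.
E_xy = 0.0593/-0.2857 ≈ -0.21.
E_xy < 0, so peanut butter and jelly are complements.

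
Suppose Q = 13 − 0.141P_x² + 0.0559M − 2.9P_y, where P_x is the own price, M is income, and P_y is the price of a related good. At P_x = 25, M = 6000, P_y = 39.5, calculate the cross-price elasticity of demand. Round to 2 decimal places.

At the given point, Q = 13 − 0.141(25)² + 0.0559(6000) − 2.9(39.5) = 13 − 88.125 + 335.4 − 114.55 = 145.725.
∂Q/∂P_y = −2.9, so E_xy = -2.9·(39.5/145.725) ≈ -0.79.
E_xy < 0: the goods are complements.

-0.79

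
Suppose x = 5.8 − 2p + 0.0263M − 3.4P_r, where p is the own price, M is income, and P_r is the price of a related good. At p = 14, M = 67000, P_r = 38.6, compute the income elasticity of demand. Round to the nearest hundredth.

Substituting, x = 5.8 − 2(14) + 0.0263(67000) − 3.4(38.6) = 5.8 − 28 + 1762.1 − 131.24 = 1608.66.
∂x/∂M = +0.0263, so E_I = 0.0263·(67000/1608.66) ≈ 1.10.
E_I > 1: normal good (luxury).

1.10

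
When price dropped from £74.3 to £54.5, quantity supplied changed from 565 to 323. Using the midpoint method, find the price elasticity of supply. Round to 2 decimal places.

1.77

%Δq = (323 − 565)/[(565 + 323)/2] = -242/444 ≈ -0.5450.
%ΔP = (54.5 − 74.3)/[(74.3 + 54.5)/2] = -19.8/64.4 ≈ -0.3075.
Arc elasticity E = %Δq/%ΔP ≈ -0.5450/-0.3075 ≈ 1.77.
|E| > 1: supply is elastic over this range.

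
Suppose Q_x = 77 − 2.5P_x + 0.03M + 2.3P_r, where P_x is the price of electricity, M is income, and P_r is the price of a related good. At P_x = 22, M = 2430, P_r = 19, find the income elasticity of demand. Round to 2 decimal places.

At the given point, Q_x = 77 − 2.5(22) + 0.03(2430) + 2.3(19) = 77 − 55 + 72.9 + 43.7 = 138.6.
∂Q_x/∂M = +0.03, so E_I = 0.03·(2430/138.6) ≈ 0.53.
E_I ∈ (0,1): normal good (necessity).

0.53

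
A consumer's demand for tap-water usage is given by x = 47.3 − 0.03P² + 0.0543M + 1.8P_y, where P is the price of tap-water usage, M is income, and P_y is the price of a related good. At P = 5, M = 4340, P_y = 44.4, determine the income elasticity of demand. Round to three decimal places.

0.651

Substituting, x = 47.3 − 0.03(5)² + 0.0543(4340) + 1.8(44.4) = 47.3 − 0.75 + 235.662 + 79.92 = 362.132.
∂x/∂M = +0.0543, so E_I = 0.0543·(4340/362.132) ≈ 0.651.
E_I ∈ (0,1): normal good (necessity).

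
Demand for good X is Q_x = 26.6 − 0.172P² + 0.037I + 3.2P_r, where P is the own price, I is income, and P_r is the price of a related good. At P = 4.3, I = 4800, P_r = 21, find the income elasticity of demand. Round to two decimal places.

Evaluating quantity at (P, I, P_r) gives Q_x = 26.6 − 0.172(4.3)² + 0.037(4800) + 3.2(21) = 26.6 − 3.1803 + 177.6 + 67.2 = 268.2197.
∂Q_x/∂I = +0.037, so E_I = 0.037·(4800/268.2197) ≈ 0.66.
E_I ∈ (0,1): normal good (necessity).

0.66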